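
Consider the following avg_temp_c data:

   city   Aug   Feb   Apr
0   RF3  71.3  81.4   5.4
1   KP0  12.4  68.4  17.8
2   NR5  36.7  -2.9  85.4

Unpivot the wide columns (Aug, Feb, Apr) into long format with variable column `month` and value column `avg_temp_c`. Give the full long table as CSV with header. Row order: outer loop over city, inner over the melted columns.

Each (city, column) pair becomes one row: 3 × 3 = 9 rows.
For example, (RF3, Aug) → avg_temp_c=71.3.

city,month,avg_temp_c
RF3,Aug,71.3
RF3,Feb,81.4
RF3,Apr,5.4
KP0,Aug,12.4
KP0,Feb,68.4
KP0,Apr,17.8
NR5,Aug,36.7
NR5,Feb,-2.9
NR5,Apr,85.4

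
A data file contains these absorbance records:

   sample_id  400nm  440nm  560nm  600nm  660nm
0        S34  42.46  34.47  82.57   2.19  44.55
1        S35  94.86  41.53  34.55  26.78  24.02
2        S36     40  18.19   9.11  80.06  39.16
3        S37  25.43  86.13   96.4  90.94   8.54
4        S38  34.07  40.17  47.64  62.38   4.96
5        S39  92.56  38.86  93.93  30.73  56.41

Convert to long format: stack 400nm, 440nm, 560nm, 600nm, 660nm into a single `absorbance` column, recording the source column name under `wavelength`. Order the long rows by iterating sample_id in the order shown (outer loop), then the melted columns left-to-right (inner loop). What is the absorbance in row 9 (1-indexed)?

30 rows total (6 × 5). Row 9: index ⌊(9-1)/5⌋ = 1 into sample_id → S35; (9-1) mod 5 = 3 into the melted columns → 600nm.
So row 9 is (S35, 600nm, 26.78); absorbance = 26.78.

26.78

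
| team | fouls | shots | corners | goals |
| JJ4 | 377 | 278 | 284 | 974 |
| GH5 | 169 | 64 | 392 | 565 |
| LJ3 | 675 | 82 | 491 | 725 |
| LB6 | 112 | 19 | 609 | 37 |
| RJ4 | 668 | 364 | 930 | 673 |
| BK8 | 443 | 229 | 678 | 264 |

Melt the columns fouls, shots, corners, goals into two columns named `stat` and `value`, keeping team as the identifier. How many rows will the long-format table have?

24

6 team values × 4 melted columns = 24 rows.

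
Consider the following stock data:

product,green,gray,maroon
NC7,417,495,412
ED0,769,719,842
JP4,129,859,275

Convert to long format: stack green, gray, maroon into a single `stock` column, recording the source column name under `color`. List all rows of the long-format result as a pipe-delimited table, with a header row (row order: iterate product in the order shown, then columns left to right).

| product | color | stock |
| NC7 | green | 417 |
| NC7 | gray | 495 |
| NC7 | maroon | 412 |
| ED0 | green | 769 |
| ED0 | gray | 719 |
| ED0 | maroon | 842 |
| JP4 | green | 129 |
| JP4 | gray | 859 |
| JP4 | maroon | 275 |

Each (product, column) pair becomes one row: 3 × 3 = 9 rows.
For example, (NC7, green) → stock=417.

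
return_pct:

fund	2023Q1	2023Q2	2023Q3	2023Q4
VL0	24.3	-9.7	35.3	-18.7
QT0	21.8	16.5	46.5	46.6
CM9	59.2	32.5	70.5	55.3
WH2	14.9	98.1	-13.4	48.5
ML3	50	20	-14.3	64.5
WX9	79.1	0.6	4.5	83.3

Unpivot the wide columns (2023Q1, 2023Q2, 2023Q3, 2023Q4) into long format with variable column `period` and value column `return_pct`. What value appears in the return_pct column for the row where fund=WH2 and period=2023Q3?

-13.4

Unpivoting turns each (fund, wide-column) pair into one long row.
The wide cell at row WH2, column 2023Q3 holds -13.4, so the long row (WH2, 2023Q3) has return_pct=-13.4.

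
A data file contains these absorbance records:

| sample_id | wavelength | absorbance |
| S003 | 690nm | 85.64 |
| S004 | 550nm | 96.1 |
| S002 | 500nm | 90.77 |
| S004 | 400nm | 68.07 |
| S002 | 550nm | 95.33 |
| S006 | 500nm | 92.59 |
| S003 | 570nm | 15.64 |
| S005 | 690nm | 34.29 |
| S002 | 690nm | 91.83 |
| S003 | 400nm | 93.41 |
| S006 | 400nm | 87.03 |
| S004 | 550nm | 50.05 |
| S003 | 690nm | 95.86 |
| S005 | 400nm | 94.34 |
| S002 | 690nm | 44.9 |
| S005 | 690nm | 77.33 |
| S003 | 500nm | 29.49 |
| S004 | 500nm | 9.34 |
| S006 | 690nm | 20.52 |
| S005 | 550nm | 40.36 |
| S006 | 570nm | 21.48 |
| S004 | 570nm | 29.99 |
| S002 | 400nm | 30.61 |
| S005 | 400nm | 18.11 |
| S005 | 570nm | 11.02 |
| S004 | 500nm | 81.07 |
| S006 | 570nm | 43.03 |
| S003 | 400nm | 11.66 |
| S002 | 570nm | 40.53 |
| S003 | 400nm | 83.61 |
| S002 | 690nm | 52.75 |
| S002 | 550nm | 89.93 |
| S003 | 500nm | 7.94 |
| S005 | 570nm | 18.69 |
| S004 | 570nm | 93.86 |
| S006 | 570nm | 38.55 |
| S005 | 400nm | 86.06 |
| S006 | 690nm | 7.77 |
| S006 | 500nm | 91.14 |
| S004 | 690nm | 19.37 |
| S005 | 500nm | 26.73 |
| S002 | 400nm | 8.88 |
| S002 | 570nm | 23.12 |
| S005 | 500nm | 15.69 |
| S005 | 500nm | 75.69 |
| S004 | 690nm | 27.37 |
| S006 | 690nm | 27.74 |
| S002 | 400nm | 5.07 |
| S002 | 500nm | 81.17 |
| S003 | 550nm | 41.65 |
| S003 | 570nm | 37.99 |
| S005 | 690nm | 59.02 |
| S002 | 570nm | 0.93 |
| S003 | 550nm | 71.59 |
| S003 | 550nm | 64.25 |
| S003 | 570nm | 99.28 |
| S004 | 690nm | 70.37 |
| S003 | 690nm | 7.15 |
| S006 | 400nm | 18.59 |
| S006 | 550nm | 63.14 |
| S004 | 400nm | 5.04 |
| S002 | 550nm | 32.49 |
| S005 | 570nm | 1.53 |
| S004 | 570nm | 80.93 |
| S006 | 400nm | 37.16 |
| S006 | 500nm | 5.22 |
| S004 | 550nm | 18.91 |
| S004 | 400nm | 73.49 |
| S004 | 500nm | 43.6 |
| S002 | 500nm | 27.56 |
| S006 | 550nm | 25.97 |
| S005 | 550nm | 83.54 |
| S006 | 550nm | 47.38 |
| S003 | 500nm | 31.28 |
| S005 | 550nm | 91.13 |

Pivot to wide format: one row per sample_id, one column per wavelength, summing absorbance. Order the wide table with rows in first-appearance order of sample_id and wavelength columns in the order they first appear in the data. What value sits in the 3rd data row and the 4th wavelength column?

44.56

With rows in first-appearance order of sample_id, row 3 is sample_id=S002. wavelength columns in first-appearance order: 690nm, 550nm, 500nm, 400nm, 570nm; column 4 is 400nm.
Long rows with sample_id=S002, wavelength=400nm: 30.61 + 8.88 + 5.07 = 44.56.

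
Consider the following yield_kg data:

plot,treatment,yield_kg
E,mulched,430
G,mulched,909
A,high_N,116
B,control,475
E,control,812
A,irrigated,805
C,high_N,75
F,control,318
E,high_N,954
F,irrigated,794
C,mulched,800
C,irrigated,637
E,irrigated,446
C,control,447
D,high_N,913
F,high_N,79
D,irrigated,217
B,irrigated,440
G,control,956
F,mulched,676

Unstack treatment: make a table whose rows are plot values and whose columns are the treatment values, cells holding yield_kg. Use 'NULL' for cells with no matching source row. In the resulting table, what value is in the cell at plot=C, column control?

The long row with plot=C, treatment=control has yield_kg=447.

447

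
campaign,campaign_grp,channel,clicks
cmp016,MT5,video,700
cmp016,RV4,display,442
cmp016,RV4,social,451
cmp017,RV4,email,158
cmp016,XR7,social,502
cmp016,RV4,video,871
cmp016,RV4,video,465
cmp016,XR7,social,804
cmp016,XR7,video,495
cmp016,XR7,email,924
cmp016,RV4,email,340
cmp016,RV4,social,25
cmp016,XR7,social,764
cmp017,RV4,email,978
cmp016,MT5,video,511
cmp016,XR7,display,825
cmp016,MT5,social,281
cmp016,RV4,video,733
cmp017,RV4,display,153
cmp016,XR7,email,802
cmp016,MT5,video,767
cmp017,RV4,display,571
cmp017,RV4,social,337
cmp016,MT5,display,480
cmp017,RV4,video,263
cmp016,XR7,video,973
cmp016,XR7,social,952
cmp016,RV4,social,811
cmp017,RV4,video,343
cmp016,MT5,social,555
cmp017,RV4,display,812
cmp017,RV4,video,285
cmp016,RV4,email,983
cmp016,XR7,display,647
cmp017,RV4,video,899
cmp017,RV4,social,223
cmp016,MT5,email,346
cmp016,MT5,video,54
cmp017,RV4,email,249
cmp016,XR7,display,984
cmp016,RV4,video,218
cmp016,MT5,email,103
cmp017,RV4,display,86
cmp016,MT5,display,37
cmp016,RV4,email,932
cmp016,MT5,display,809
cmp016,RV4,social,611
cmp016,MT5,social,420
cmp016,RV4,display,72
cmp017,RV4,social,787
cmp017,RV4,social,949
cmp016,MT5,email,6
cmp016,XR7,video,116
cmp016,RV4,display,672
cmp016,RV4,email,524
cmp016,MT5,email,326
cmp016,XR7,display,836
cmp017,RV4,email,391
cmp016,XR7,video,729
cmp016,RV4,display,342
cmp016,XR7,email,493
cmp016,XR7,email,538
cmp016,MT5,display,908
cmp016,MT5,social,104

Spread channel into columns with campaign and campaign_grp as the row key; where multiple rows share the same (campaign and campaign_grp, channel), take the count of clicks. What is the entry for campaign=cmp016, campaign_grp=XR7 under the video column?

4

Rows with campaign=cmp016, campaign_grp=XR7 and channel=video: clicks values are 495, 973, 116, 729.
4 rows match — count = 4.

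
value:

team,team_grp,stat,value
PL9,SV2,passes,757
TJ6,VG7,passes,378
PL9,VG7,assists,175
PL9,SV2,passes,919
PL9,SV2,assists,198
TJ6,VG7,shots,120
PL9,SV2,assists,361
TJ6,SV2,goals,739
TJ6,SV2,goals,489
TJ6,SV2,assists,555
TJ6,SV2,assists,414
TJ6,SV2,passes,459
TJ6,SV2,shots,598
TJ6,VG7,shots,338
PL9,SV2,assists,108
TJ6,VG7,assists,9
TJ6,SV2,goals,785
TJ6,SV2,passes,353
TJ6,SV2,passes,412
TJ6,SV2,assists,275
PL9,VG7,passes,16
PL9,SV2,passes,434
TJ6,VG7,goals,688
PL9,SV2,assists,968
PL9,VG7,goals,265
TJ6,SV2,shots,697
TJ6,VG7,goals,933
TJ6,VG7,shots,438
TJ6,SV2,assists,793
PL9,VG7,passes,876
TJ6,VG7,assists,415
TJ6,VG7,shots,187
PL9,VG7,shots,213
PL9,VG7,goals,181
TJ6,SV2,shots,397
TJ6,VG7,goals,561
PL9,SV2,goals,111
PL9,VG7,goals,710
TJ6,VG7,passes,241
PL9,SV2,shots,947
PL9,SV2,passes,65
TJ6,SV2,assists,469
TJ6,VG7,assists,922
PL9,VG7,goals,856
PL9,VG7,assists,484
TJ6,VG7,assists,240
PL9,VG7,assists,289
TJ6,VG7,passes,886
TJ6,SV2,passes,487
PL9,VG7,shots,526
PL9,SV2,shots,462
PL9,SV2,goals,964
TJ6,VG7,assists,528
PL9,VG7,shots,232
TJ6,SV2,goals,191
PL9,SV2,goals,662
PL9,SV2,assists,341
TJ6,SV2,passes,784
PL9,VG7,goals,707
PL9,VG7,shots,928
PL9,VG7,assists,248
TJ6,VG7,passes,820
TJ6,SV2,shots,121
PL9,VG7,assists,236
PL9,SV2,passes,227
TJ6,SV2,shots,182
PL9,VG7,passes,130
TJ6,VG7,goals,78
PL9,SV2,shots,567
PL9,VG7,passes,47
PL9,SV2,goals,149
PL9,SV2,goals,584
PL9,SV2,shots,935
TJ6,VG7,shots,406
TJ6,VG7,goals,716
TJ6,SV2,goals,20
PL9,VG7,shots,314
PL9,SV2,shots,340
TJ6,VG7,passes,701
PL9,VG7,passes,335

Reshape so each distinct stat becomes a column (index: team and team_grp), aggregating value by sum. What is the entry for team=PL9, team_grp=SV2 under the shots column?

3251

Rows with team=PL9, team_grp=SV2 and stat=shots: value values are 947, 462, 567, 935, 340.
947 + 462 + 567 + 935 + 340 = 3251.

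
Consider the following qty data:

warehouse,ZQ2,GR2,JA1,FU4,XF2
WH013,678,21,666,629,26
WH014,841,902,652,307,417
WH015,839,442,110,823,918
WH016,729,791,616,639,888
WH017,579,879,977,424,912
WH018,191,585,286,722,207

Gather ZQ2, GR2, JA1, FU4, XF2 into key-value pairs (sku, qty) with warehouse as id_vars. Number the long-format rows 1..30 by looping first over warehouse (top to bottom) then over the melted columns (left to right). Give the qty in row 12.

30 rows total (6 × 5). Row 12: index ⌊(12-1)/5⌋ = 2 into warehouse → WH015; (12-1) mod 5 = 1 into the melted columns → GR2.
So row 12 is (WH015, GR2, 442); qty = 442.

442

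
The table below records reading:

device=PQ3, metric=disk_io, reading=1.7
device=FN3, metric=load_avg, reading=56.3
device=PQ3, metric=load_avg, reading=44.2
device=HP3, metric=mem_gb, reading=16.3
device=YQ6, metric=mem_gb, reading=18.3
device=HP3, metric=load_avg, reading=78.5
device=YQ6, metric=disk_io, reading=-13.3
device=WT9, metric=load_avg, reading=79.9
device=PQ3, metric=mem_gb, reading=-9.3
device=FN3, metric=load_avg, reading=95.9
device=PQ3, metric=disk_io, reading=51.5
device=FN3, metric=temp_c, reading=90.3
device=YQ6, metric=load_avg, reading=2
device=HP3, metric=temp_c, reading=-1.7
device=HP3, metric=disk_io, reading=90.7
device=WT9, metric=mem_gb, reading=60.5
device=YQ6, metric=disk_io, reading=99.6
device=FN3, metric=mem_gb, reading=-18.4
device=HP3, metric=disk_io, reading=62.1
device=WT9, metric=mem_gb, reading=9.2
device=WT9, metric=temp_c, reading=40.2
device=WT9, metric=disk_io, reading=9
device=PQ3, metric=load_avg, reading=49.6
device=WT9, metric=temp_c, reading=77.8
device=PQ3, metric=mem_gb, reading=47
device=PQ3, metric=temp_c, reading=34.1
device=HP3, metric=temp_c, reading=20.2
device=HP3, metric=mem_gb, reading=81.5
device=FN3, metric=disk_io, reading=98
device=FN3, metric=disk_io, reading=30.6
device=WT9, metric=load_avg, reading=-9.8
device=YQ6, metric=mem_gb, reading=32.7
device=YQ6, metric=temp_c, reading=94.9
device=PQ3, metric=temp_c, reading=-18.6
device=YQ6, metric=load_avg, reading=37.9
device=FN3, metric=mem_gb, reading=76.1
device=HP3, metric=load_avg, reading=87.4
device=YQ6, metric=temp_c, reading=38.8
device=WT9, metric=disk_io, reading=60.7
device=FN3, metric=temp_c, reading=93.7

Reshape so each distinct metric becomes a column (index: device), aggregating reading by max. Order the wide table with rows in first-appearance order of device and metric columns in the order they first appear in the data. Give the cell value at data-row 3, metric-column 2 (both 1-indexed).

With rows in first-appearance order of device, row 3 is device=HP3. metric columns in first-appearance order: disk_io, load_avg, mem_gb, temp_c; column 2 is load_avg.
Long rows with device=HP3, metric=load_avg: max(78.5, 87.4) = 87.4.

87.4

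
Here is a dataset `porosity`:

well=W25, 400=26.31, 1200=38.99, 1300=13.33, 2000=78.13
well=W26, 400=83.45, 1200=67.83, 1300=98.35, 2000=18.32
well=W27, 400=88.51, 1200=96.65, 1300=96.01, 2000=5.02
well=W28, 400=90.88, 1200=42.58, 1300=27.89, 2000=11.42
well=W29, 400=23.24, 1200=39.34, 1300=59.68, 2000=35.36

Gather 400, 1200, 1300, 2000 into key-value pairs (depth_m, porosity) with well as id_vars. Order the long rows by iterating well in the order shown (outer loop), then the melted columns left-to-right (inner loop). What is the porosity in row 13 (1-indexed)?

90.88

20 rows total (5 × 4). Row 13: index ⌊(13-1)/4⌋ = 3 into well → W28; (13-1) mod 4 = 0 into the melted columns → 400.
So row 13 is (W28, 400, 90.88); porosity = 90.88.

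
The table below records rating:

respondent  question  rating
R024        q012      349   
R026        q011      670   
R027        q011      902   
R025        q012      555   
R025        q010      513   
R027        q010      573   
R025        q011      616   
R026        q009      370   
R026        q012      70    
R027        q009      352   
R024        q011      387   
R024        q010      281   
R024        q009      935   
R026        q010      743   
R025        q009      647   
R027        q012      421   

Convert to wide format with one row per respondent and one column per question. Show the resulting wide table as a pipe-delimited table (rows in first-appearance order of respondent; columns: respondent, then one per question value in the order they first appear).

| respondent | q012 | q011 | q010 | q009 |
| R024 | 349 | 387 | 281 | 935 |
| R026 | 70 | 670 | 743 | 370 |
| R027 | 421 | 902 | 573 | 352 |
| R025 | 555 | 616 | 513 | 647 |

Columns: respondent plus the 4 distinct question values (q012, q011, q010, q009).
For example, row R024 column q012 takes rating=349 from the long row (R024, q012).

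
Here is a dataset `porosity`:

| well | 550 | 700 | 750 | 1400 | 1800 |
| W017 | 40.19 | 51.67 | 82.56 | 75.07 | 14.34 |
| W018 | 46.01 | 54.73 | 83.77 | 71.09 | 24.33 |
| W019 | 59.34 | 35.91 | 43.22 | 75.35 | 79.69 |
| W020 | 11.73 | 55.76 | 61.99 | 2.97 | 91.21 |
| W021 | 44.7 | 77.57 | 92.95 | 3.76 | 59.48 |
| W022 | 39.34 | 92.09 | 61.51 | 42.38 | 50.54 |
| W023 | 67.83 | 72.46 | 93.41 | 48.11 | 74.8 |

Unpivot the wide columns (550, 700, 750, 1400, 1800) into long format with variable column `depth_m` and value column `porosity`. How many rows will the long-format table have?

35

7 well values × 5 melted columns = 35 rows.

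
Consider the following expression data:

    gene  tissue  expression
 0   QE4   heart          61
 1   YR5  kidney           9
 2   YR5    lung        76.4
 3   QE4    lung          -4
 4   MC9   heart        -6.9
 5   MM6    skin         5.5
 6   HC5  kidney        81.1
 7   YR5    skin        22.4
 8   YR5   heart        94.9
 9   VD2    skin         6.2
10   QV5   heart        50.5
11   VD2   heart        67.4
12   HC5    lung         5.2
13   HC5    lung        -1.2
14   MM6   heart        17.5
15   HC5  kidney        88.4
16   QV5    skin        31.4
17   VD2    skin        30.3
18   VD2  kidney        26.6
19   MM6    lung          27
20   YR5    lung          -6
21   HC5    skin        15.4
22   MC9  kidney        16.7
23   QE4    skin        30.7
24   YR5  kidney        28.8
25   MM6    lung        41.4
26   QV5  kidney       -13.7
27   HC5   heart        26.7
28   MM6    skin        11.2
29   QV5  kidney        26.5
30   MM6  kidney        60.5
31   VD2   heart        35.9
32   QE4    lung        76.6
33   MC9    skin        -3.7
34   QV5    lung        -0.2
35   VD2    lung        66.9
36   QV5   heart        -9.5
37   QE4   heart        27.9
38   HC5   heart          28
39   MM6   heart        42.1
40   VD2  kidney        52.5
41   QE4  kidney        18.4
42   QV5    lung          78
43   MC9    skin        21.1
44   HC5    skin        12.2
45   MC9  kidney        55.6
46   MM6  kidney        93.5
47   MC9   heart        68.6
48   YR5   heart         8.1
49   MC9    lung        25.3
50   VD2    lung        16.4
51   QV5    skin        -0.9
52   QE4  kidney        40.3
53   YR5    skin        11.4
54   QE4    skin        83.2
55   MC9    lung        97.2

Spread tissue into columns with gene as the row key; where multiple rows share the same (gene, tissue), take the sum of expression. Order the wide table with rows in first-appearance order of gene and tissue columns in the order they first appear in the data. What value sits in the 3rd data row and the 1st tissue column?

With rows in first-appearance order of gene, row 3 is gene=MC9. tissue columns in first-appearance order: heart, kidney, lung, skin; column 1 is heart.
Long rows with gene=MC9, tissue=heart: -6.9 + 68.6 = 61.7.

61.7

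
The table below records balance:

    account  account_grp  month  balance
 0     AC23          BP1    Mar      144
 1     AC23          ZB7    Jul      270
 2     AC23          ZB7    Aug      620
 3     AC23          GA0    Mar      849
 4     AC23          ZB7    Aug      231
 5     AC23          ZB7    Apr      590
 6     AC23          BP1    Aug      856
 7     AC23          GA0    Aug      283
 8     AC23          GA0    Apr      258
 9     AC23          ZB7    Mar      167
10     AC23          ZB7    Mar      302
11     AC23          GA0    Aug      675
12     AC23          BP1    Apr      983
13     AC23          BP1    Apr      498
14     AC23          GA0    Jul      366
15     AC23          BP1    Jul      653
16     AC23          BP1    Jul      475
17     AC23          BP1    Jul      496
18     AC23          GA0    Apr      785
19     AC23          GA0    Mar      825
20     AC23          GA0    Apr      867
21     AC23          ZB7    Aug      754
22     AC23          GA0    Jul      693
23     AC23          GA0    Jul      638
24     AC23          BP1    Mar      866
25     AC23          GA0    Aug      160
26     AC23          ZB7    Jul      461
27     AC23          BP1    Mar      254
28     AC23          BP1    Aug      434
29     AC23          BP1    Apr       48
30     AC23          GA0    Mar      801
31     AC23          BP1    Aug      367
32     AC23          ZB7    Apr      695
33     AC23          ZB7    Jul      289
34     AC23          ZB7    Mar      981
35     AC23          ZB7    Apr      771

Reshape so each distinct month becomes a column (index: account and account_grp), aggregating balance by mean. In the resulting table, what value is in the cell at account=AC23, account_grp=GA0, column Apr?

Rows with account=AC23, account_grp=GA0 and month=Apr: balance values are 258, 785, 867.
(258 + 785 + 867) / 3 = 636.67.

636.67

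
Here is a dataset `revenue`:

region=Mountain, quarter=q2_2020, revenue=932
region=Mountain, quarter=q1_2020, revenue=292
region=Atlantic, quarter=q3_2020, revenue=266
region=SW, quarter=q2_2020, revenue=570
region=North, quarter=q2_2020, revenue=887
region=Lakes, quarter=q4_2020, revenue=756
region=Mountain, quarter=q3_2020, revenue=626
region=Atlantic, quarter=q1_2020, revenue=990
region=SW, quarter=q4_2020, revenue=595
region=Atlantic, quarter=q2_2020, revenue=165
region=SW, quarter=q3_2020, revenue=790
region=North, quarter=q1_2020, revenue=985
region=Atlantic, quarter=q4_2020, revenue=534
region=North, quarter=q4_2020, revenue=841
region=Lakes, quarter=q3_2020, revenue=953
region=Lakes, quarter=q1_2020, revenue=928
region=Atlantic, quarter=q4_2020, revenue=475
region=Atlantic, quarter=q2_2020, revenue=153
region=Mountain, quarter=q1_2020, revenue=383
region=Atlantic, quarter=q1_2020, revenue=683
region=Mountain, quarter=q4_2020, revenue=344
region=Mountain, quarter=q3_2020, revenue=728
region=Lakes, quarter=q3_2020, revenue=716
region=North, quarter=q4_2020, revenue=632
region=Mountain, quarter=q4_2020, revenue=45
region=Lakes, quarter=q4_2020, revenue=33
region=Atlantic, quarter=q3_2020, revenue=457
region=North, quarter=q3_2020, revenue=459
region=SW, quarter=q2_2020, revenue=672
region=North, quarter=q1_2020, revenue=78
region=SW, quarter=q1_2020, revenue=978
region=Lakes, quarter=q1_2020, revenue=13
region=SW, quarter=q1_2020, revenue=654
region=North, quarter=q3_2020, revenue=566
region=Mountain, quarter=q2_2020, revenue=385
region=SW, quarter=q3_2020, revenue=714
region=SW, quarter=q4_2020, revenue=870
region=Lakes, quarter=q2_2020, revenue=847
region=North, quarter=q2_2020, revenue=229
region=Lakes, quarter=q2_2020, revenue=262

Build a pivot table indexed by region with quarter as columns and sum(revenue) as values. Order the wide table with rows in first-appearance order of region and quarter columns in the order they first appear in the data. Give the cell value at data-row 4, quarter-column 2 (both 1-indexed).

1063

With rows in first-appearance order of region, row 4 is region=North. quarter columns in first-appearance order: q2_2020, q1_2020, q3_2020, q4_2020; column 2 is q1_2020.
Long rows with region=North, quarter=q1_2020: 985 + 78 = 1063.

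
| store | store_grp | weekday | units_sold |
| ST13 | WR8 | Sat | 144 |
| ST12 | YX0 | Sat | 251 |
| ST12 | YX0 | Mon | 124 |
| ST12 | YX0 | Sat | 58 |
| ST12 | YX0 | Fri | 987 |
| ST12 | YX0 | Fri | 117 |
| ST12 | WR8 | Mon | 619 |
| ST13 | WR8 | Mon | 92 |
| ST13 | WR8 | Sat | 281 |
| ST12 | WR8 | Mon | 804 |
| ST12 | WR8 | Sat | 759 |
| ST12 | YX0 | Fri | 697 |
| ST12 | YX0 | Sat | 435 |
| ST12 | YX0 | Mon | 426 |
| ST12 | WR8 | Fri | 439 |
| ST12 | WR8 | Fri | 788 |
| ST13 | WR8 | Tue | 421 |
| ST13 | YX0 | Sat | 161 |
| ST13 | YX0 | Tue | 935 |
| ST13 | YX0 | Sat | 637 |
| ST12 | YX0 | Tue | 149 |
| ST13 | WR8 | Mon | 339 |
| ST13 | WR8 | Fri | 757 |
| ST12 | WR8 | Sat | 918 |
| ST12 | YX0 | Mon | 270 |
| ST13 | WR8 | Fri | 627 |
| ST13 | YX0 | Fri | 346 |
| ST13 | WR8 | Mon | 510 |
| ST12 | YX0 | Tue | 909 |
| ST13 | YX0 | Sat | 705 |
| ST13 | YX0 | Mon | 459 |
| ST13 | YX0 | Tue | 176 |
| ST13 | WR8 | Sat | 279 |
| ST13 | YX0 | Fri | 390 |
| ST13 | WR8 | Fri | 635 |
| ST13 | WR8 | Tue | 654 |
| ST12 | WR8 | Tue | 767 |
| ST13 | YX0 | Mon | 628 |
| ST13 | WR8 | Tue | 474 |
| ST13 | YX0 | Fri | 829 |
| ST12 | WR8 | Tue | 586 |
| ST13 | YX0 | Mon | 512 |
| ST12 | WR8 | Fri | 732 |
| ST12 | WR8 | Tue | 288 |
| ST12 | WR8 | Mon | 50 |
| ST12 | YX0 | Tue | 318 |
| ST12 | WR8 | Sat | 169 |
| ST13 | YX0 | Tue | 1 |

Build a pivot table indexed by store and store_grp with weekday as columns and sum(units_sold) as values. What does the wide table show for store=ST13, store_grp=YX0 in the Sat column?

Rows with store=ST13, store_grp=YX0 and weekday=Sat: units_sold values are 161, 637, 705.
161 + 637 + 705 = 1503.

1503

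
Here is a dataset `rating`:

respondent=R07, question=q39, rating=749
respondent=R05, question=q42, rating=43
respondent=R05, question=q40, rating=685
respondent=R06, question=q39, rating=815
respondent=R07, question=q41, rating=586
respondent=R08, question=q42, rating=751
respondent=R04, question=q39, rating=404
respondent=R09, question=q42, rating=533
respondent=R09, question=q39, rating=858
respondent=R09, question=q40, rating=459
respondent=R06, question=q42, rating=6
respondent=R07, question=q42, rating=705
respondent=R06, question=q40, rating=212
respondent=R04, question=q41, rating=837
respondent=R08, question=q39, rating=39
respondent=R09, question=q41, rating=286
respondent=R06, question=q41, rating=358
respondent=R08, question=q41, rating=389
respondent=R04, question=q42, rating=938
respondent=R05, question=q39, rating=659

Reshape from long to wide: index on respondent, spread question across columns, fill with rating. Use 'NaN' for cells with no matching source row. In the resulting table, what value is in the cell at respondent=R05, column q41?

NaN

No long-format row has respondent=R05 and question=q41, so the cell is NaN.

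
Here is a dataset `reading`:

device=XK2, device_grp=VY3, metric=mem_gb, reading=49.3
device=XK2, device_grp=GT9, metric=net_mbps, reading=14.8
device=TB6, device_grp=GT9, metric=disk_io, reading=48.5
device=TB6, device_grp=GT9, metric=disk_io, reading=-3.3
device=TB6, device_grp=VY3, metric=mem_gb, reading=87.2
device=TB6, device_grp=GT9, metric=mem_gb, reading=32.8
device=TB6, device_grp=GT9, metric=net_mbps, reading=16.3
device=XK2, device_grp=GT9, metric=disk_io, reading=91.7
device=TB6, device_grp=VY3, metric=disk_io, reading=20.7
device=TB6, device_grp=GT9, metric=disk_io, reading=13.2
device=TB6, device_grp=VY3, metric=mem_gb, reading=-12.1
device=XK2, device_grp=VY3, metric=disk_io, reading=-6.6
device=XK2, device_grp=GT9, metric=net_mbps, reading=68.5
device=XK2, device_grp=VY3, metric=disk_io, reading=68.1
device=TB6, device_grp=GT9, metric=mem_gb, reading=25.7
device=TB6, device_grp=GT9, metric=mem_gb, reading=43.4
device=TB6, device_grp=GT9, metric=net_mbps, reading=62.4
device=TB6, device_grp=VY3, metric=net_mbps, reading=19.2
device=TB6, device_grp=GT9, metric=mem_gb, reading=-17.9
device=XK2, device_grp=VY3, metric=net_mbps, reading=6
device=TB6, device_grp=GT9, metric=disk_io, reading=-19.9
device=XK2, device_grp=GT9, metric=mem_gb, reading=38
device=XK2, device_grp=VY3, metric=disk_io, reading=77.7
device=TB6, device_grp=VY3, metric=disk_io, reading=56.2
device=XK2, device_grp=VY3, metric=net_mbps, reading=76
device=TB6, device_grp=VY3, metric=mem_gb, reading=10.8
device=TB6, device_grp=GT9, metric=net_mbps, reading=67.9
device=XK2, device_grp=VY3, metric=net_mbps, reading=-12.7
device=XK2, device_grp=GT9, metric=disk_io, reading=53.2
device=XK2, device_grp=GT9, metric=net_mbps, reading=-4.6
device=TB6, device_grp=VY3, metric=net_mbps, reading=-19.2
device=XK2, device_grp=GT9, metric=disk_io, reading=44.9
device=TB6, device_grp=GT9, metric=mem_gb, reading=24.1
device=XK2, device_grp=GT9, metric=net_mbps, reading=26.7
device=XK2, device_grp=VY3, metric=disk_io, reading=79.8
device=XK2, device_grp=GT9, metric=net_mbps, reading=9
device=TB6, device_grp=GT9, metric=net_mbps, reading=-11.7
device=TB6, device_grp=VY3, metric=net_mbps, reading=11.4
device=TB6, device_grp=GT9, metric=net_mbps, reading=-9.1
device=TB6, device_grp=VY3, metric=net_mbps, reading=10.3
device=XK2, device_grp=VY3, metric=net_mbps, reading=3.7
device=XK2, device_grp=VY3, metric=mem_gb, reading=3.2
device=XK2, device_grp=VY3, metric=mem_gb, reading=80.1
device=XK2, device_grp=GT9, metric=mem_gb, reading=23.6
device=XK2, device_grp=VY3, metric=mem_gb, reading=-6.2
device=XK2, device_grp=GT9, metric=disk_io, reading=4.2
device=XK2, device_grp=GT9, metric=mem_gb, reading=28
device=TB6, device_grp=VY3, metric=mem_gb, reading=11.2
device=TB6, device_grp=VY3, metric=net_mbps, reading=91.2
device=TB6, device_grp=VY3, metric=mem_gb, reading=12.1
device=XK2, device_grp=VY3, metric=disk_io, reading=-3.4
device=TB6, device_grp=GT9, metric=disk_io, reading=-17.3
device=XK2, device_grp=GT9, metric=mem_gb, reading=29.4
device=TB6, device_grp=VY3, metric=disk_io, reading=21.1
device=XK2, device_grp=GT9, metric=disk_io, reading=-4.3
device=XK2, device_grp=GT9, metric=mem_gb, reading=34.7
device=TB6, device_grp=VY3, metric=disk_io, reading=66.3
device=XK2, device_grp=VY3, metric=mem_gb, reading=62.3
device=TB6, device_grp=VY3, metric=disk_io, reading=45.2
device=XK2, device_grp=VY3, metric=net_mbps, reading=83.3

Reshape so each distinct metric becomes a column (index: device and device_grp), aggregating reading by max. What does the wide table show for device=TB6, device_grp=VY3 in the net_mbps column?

91.2

Rows with device=TB6, device_grp=VY3 and metric=net_mbps: reading values are 19.2, -19.2, 11.4, 10.3, 91.2.
max(19.2, -19.2, 11.4, 10.3, 91.2) = 91.2.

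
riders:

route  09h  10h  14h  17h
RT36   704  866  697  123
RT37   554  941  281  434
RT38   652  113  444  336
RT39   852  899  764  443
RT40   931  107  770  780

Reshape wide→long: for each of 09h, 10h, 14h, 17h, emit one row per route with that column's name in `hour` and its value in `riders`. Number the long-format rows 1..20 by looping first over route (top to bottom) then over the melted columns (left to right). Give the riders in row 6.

941

20 rows total (5 × 4). Row 6: index ⌊(6-1)/4⌋ = 1 into route → RT37; (6-1) mod 4 = 1 into the melted columns → 10h.
So row 6 is (RT37, 10h, 941); riders = 941.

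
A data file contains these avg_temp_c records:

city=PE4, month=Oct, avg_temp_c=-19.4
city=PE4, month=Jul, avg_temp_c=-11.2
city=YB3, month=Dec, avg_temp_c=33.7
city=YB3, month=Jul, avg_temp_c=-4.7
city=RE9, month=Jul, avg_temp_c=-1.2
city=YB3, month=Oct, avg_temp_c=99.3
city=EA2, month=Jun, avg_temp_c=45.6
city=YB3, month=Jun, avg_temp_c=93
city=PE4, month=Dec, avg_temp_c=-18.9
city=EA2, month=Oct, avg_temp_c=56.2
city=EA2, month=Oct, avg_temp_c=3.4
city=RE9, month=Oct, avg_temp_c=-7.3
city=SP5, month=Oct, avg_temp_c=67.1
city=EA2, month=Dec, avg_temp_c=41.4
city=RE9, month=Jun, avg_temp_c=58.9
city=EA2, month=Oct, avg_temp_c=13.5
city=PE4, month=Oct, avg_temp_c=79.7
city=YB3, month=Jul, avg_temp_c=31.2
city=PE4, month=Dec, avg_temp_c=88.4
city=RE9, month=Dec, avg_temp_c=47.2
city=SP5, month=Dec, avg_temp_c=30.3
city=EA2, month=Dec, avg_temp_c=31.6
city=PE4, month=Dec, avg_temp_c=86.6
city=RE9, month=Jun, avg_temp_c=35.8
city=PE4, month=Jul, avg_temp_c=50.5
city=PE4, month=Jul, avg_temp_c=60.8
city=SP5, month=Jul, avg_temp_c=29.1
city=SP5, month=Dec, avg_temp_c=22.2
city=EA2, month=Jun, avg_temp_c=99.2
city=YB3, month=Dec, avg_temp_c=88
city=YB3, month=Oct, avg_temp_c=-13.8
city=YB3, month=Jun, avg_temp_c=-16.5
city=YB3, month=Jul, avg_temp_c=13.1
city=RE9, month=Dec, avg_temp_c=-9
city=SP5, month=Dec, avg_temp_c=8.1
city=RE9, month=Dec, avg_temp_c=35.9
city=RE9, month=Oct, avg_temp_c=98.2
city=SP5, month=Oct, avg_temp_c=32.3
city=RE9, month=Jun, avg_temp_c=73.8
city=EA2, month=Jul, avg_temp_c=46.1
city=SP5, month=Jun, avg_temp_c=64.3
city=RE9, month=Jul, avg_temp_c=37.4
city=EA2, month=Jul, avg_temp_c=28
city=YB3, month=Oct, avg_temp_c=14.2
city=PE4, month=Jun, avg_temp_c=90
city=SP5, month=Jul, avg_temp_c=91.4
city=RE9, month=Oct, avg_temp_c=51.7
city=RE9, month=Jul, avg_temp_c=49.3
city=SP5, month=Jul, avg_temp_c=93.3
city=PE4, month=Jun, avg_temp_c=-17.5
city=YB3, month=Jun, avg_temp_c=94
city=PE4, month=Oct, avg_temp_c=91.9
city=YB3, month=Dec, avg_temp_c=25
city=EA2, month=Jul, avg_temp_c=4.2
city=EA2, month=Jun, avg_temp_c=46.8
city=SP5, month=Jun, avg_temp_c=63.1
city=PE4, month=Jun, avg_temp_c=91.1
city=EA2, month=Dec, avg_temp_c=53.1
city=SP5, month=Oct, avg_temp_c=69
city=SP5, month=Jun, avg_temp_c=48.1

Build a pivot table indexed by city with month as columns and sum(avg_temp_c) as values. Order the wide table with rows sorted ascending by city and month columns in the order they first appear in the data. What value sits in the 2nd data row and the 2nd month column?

100.1

With rows sorted ascending by city, row 2 is city=PE4. month columns in first-appearance order: Oct, Jul, Dec, Jun; column 2 is Jul.
Long rows with city=PE4, month=Jul: -11.2 + 50.5 + 60.8 = 100.1.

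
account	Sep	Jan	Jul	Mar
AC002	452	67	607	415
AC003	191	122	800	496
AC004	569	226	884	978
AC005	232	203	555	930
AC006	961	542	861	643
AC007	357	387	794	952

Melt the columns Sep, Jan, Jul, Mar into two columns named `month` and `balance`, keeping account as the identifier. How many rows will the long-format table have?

24

6 account values × 4 melted columns = 24 rows.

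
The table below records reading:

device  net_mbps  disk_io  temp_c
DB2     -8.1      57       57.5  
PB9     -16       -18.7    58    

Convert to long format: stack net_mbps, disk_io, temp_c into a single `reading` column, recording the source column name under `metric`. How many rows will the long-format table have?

2 device values × 3 melted columns = 6 rows.

6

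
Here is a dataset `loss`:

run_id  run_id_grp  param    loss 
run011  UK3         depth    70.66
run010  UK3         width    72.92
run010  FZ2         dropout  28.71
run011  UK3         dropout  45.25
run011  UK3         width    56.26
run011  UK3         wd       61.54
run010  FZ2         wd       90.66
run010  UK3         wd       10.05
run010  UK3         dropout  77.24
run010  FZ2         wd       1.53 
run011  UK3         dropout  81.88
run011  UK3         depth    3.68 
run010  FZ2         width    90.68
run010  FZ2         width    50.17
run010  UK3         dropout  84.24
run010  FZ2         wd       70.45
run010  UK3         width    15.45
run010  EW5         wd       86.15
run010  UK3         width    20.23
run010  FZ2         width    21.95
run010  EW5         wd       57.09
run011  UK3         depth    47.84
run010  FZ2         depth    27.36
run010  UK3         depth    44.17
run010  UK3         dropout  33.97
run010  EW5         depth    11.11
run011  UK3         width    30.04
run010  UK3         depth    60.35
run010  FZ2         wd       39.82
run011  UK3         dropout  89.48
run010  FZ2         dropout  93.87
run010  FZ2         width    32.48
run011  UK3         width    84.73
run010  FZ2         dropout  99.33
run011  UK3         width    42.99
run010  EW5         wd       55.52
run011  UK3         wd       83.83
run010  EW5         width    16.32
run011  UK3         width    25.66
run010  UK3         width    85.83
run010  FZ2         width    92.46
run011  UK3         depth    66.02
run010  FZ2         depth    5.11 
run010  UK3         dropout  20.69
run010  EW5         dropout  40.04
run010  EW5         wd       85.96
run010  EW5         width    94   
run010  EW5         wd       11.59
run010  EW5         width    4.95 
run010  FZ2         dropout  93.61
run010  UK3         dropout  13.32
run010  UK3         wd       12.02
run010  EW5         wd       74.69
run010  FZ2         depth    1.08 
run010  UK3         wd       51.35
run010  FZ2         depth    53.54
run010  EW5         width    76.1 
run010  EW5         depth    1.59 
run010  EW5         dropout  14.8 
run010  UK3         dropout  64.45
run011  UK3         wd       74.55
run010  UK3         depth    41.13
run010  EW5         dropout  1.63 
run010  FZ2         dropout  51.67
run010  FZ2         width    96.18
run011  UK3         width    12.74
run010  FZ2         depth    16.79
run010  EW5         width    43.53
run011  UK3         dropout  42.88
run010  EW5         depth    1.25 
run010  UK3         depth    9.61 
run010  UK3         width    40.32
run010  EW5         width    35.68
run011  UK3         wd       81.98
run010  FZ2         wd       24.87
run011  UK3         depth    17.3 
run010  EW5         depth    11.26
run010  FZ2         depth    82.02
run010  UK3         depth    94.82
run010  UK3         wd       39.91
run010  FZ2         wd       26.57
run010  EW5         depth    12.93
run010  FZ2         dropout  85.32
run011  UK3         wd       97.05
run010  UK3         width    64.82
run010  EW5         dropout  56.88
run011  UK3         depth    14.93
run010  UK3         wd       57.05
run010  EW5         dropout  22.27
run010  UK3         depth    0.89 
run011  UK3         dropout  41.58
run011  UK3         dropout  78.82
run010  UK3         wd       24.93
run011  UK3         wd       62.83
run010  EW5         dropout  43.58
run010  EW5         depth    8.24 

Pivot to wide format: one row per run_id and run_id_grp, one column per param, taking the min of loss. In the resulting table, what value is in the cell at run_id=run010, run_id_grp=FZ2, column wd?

1.53

Rows with run_id=run010, run_id_grp=FZ2 and param=wd: loss values are 90.66, 1.53, 70.45, 39.82, 24.87, 26.57.
min(90.66, 1.53, 70.45, 39.82, 24.87, 26.57) = 1.53.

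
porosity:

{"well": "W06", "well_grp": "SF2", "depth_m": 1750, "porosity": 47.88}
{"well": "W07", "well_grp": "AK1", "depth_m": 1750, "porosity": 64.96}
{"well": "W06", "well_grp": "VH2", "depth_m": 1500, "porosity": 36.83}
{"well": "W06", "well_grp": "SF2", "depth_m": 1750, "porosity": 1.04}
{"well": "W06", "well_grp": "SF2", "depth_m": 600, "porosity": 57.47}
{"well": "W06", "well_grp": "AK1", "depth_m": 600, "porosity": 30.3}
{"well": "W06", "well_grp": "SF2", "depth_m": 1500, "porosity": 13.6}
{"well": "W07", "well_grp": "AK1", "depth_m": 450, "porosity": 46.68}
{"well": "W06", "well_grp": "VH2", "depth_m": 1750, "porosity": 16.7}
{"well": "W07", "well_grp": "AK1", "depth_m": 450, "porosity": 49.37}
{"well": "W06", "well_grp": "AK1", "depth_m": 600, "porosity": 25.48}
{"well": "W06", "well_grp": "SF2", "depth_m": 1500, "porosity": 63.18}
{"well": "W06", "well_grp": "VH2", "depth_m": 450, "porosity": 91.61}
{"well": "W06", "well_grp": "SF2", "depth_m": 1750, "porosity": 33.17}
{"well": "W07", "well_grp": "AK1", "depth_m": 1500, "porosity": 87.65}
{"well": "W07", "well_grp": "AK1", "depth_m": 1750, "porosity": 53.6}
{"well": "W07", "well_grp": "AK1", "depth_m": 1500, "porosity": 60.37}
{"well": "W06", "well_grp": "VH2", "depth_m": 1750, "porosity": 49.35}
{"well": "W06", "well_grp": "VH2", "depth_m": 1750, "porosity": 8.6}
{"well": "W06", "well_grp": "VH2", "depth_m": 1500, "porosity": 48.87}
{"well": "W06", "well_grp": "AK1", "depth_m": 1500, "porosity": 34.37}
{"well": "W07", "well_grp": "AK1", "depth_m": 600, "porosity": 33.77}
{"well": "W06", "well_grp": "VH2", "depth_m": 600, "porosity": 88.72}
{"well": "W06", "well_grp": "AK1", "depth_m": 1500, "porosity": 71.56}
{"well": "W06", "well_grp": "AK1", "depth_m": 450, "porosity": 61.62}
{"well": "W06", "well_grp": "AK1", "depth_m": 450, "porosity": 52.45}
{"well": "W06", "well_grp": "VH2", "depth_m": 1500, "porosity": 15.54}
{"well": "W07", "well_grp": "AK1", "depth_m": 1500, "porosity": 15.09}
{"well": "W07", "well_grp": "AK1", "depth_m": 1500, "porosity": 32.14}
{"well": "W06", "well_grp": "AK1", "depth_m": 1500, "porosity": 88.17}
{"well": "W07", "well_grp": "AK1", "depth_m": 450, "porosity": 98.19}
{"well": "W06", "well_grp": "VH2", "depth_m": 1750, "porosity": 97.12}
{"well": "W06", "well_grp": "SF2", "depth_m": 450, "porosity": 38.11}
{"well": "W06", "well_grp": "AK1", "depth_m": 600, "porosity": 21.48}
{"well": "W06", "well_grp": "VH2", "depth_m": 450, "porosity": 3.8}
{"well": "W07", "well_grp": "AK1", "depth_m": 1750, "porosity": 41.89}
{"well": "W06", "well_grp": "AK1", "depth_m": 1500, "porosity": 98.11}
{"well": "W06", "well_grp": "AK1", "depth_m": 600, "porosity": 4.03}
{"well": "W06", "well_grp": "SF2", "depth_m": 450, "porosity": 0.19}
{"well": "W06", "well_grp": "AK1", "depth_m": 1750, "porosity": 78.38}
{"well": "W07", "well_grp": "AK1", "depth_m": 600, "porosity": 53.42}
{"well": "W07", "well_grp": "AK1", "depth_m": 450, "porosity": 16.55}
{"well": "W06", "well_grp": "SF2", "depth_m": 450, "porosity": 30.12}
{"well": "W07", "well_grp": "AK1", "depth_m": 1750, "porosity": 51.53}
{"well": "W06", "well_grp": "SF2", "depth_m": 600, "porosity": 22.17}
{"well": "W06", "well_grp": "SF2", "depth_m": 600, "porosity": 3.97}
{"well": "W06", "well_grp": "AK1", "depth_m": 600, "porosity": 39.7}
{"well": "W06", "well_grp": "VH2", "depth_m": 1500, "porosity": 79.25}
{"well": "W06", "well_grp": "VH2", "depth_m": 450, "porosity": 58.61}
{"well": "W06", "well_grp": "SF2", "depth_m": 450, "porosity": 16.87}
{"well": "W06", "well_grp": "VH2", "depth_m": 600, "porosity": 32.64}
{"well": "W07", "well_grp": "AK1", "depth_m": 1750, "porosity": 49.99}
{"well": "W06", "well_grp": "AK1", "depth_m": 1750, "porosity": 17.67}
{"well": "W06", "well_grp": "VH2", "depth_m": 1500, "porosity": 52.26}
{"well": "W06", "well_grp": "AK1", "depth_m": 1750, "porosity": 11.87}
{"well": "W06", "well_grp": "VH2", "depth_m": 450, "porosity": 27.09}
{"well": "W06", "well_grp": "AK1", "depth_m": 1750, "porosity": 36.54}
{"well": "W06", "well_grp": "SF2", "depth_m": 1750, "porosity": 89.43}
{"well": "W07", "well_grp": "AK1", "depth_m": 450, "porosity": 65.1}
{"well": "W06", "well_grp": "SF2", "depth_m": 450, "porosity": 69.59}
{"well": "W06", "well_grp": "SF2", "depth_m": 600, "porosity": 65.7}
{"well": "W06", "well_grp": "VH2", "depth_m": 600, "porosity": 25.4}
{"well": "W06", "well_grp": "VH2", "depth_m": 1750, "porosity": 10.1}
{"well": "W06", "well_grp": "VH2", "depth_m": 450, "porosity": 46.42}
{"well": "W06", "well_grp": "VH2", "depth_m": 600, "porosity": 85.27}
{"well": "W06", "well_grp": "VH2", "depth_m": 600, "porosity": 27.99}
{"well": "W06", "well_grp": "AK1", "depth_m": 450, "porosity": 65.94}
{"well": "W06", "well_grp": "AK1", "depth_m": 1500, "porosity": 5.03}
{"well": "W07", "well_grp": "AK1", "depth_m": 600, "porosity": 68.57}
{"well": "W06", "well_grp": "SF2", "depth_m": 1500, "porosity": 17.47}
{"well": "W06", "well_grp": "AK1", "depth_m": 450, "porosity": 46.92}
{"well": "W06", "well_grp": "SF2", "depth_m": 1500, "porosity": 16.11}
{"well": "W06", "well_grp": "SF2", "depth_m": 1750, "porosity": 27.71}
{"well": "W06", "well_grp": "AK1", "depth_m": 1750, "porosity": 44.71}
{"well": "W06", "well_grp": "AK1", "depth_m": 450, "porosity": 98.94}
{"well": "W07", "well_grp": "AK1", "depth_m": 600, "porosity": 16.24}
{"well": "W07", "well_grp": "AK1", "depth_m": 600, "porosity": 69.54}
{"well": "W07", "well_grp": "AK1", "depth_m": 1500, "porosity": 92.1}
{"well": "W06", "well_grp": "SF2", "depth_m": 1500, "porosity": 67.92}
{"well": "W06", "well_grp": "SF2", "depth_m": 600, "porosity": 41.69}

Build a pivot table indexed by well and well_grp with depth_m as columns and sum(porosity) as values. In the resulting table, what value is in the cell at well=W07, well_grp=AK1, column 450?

275.89

Rows with well=W07, well_grp=AK1 and depth_m=450: porosity values are 46.68, 49.37, 98.19, 16.55, 65.1.
46.68 + 49.37 + 98.19 + 16.55 + 65.1 = 275.89.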